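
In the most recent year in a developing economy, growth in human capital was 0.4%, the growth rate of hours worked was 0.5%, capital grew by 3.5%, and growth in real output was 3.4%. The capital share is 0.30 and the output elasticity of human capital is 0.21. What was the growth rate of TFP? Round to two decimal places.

2.02%

Labor's share = 1 − 0.3 − 0.21 = 0.49.
Capital: 0.3 × 3.5 = 1.05 pp.
Human capital: 0.21 × 0.4 = 0.084 pp.
Hours worked: 0.49 × 0.5 = 0.245 pp.
TFP growth = 3.4 − 1.379 = 2.021%.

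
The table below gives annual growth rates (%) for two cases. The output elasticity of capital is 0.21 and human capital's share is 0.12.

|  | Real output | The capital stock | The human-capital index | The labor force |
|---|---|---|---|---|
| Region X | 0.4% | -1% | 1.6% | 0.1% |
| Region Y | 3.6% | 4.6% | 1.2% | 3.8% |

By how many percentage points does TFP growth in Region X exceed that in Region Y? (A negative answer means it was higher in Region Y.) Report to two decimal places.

0.41 percentage points

Labor's share = 1 − 0.21 − 0.12 = 0.67.
Region X: TFP = 0.4 + 0.21 − 0.192 − 0.067 = 0.351%.
Region Y: TFP = 3.6 − 0.966 − 0.144 − 2.546 = -0.056%.
Difference = 0.351 − (-0.056) = 0.407 pp.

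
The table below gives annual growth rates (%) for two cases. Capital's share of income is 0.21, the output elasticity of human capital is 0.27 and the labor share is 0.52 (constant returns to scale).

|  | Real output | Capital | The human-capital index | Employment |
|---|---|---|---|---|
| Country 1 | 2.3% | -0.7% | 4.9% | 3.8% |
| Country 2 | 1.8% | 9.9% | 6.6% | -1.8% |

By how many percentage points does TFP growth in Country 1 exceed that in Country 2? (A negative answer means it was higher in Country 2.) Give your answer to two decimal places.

Labor's share = 1 − 0.21 − 0.27 = 0.52.
Country 1: TFP = 2.3 + 0.147 − 1.323 − 1.976 = -0.852%.
Country 2: TFP = 1.8 − 2.079 − 1.782 + 0.936 = -1.125%.
Difference = -0.852 − (-1.125) = 0.273 pp.

0.27 percentage points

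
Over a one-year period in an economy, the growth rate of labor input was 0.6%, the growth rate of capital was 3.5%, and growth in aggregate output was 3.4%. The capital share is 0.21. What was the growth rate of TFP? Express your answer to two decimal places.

Labor's share = 1 − 0.21 = 0.79.
Capital: 0.21 × 3.5 = 0.735 pp.
Labor input: 0.79 × 0.6 = 0.474 pp.
TFP growth = 3.4 − 1.209 = 2.191%.

2.19%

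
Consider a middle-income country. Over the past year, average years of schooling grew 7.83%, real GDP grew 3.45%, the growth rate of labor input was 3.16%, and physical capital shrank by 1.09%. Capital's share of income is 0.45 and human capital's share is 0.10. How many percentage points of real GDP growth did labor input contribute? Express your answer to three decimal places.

Labor's share = 1 − 0.45 − 0.1 = 0.45.
Contribution = share × growth = 0.45 × 3.16 = 1.422 pp.

1.422 percentage points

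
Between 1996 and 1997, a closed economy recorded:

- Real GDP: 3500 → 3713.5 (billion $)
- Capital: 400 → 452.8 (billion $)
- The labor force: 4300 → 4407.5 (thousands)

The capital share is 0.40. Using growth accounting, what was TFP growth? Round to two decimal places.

-0.68%

Real GDP growth = (3713.5 − 3500) / 3500 = 6.1%.
Capital growth = (452.8 − 400) / 400 = 13.2%.
The labor force growth = (4407.5 − 4300) / 4300 = 2.5%.
Labor's share = 1 − 0.4 = 0.6.
Capital: 0.4 × 13.2 = 5.28 pp.
The labor force: 0.6 × 2.5 = 1.5 pp.
TFP growth = 6.1 − 6.78 = -0.68%.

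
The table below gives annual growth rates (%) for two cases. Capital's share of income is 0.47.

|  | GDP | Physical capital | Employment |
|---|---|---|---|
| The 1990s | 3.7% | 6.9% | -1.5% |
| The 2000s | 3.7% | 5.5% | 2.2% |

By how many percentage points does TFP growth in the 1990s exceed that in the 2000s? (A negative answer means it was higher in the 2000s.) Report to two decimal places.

Labor's share = 1 − 0.47 = 0.53.
The 1990s: TFP = 3.7 − 3.243 + 0.795 = 1.252%.
The 2000s: TFP = 3.7 − 2.585 − 1.166 = -0.051%.
Difference = 1.252 − (-0.051) = 1.303 pp.

1.30 percentage points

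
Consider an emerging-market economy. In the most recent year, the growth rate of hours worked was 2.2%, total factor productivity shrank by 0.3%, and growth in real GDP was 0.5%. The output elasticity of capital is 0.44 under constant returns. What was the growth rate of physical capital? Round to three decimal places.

-0.982%

Labor's share = 1 − 0.44 = 0.56.
gY = gA + 0.56×2.2 + 0.44×g.
0.44×g = 0.5 + 0.3 − 1.232 = -0.432.
g = -0.432 / 0.44 = -0.98182%.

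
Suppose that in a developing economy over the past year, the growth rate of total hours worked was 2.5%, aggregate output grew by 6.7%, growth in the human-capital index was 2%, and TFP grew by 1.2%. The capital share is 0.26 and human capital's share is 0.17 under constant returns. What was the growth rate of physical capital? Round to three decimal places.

Labor's share = 1 − 0.26 − 0.17 = 0.57.
gY = gA + 0.17×2 + 0.57×2.5 + 0.26×g.
0.26×g = 6.7 − 1.2 − 1.765 = 3.735.
g = 3.735 / 0.26 = 14.36538%.

14.365%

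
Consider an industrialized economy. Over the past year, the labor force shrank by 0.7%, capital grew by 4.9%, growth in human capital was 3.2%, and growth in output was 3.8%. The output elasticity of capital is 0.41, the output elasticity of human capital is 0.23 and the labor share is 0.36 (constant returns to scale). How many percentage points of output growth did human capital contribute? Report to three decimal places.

0.736 percentage points

Contribution = share × growth = 0.23 × 3.2 = 0.736 pp.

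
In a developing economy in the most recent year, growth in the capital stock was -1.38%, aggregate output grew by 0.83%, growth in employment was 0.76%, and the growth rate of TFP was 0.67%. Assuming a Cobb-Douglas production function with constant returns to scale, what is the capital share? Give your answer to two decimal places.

gY = gA + α·gK + (1−α)·gL, so gY − gA − gL = α(gK − gL).
0.83 − 0.67 − 0.76 = α × (-1.38 − 0.76).
-0.6 = -2.14 α, so α = 0.2804.

The capital share is 0.28.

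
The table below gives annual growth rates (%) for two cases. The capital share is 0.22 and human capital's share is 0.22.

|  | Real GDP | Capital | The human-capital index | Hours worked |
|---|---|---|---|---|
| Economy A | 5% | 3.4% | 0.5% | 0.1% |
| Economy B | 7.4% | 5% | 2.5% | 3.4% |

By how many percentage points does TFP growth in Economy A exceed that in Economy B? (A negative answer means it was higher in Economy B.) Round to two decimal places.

Labor's share = 1 − 0.22 − 0.22 = 0.56.
Economy A: TFP = 5 − 0.748 − 0.11 − 0.056 = 4.086%.
Economy B: TFP = 7.4 − 1.1 − 0.55 − 1.904 = 3.846%.
Difference = 4.086 − (3.846) = 0.24 pp.

0.24 percentage points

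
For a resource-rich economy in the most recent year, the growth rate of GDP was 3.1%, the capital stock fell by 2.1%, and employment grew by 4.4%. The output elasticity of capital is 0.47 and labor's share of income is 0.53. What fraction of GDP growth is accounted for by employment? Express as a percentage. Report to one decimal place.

Labor's share = 1 − 0.47 = 0.53.
Employment contributed 0.53 × 4.4 = 2.332 pp.
Share of growth = 2.332 / 3.1 × 100 = 75.226%.

75.2%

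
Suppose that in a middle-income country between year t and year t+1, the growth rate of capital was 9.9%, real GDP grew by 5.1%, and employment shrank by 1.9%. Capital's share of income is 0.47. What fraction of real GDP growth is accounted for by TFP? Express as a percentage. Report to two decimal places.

Labor's share = 1 − 0.47 = 0.53.
Capital: 0.47 × 9.9 = 4.653 pp.
Employment: 0.53 × (-1.9) = -1.007 pp.
TFP growth = 5.1 − 3.646 = 1.454%.
TFP share of growth = 1.454 / 5.1 × 100 = 28.5098%.

28.51%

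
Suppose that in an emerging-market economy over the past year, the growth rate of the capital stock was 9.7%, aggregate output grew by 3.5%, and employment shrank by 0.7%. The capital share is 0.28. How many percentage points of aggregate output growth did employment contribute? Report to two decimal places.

-0.50

Labor's share = 1 − 0.28 = 0.72.
Contribution = share × growth = 0.72 × (-0.7) = -0.504 pp.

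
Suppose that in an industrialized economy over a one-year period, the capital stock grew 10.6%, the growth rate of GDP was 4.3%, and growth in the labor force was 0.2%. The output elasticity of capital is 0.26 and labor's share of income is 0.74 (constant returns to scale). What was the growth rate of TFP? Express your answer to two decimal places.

1.40%

Labor's share = 1 − 0.26 = 0.74.
The capital stock: 0.26 × 10.6 = 2.756 pp.
The labor force: 0.74 × 0.2 = 0.148 pp.
TFP growth = 4.3 − 2.904 = 1.396%.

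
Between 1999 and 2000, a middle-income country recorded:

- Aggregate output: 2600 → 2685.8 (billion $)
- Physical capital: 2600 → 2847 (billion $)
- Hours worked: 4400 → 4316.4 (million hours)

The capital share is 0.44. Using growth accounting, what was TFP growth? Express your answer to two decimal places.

TFP growth was 0.18%.

Aggregate output growth = (2685.8 − 2600) / 2600 = 3.3%.
Physical capital growth = (2847 − 2600) / 2600 = 9.5%.
Hours worked growth = (4316.4 − 4400) / 4400 = -1.9%.
Labor's share = 1 − 0.44 = 0.56.
Physical capital: 0.44 × 9.5 = 4.18 pp.
Hours worked: 0.56 × (-1.9) = -1.064 pp.
TFP growth = 3.3 − 3.116 = 0.184%.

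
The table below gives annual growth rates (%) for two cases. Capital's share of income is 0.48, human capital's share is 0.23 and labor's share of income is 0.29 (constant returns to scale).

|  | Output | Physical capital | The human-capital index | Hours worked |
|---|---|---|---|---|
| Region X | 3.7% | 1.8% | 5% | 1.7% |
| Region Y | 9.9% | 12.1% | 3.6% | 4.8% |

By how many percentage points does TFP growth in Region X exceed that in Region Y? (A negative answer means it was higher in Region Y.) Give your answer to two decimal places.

Labor's share = 1 − 0.48 − 0.23 = 0.29.
Region X: TFP = 3.7 − 0.864 − 1.15 − 0.493 = 1.193%.
Region Y: TFP = 9.9 − 5.808 − 0.828 − 1.392 = 1.872%.
Difference = 1.193 − (1.872) = -0.679 pp.

-0.68 percentage points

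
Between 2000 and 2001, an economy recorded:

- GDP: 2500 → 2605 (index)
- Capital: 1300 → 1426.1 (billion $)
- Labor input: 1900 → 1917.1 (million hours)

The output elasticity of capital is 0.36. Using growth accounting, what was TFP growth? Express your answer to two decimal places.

TFP growth was 0.13%.

GDP growth = (2605 − 2500) / 2500 = 4.2%.
Capital growth = (1426.1 − 1300) / 1300 = 9.7%.
Labor input growth = (1917.1 − 1900) / 1900 = 0.9%.
Labor's share = 1 − 0.36 = 0.64.
Capital: 0.36 × 9.7 = 3.492 pp.
Labor input: 0.64 × 0.9 = 0.576 pp.
TFP growth = 4.2 − 4.068 = 0.132%.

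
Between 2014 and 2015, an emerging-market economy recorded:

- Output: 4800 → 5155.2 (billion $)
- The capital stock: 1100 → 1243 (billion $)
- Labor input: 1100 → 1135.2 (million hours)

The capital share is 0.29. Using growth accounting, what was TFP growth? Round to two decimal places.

Output growth = (5155.2 − 4800) / 4800 = 7.4%.
The capital stock growth = (1243 − 1100) / 1100 = 13%.
Labor input growth = (1135.2 − 1100) / 1100 = 3.2%.
Labor's share = 1 − 0.29 = 0.71.
The capital stock: 0.29 × 13 = 3.77 pp.
Labor input: 0.71 × 3.2 = 2.272 pp.
TFP growth = 7.4 − 6.042 = 1.358%.

1.36%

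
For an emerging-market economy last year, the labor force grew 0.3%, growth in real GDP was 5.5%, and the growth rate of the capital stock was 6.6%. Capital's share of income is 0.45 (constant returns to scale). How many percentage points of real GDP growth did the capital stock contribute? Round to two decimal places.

Contribution = share × growth = 0.45 × 6.6 = 2.97 pp.

2.97 percentage points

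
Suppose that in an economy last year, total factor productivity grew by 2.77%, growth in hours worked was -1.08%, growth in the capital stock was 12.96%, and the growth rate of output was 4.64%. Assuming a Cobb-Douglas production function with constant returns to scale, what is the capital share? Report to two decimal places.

The capital share is 0.21.

gY = gA + α·gK + (1−α)·gL, so gY − gA − gL = α(gK − gL).
4.64 − 2.77 + 1.08 = α × (12.96 − (-1.08)).
2.95 = 14.04 α, so α = 0.2101.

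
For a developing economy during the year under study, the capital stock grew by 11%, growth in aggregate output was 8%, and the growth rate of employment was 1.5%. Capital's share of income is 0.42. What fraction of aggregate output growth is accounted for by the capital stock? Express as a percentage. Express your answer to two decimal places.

The capital stock accounted for 57.75% of growth.

The capital stock contributed 0.42 × 11 = 4.62 pp.
Share of growth = 4.62 / 8 × 100 = 57.75%.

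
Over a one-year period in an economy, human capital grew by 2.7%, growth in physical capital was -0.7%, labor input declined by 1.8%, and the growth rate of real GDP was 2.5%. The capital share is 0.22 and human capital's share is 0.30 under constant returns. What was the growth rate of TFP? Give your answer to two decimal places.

2.71%

Labor's share = 1 − 0.22 − 0.3 = 0.48.
Physical capital: 0.22 × (-0.7) = -0.154 pp.
Human capital: 0.3 × 2.7 = 0.81 pp.
Labor input: 0.48 × (-1.8) = -0.864 pp.
TFP growth = 2.5 + 0.208 = 2.708%.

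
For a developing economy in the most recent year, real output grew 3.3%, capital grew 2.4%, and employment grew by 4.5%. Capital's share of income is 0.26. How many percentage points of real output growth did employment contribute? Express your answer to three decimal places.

Labor's share = 1 − 0.26 = 0.74.
Contribution = share × growth = 0.74 × 4.5 = 3.33 pp.

3.330 pp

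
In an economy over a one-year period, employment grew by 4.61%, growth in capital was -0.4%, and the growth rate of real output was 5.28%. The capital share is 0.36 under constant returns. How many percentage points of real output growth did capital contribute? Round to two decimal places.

-0.14 percentage points

Contribution = share × growth = 0.36 × (-0.4) = -0.144 pp.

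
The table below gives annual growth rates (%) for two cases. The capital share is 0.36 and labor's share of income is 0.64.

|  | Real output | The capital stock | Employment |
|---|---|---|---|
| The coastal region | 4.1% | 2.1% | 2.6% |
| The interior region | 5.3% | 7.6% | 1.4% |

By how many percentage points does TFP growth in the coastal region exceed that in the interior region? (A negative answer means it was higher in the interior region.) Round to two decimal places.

Labor's share = 1 − 0.36 = 0.64.
The coastal region: TFP = 4.1 − 0.756 − 1.664 = 1.68%.
The interior region: TFP = 5.3 − 2.736 − 0.896 = 1.668%.
Difference = 1.68 − (1.668) = 0.012 pp.

0.01 percentage points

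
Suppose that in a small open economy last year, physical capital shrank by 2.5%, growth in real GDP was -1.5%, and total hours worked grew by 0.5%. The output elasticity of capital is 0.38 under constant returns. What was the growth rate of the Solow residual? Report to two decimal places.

-0.86%

Labor's share = 1 − 0.38 = 0.62.
Physical capital: 0.38 × (-2.5) = -0.95 pp.
Total hours worked: 0.62 × 0.5 = 0.31 pp.
TFP growth = -1.5 + 0.64 = -0.86%.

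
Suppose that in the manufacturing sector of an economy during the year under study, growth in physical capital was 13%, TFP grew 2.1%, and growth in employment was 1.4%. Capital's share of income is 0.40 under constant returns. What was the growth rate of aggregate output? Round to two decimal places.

Labor's share = 1 − 0.4 = 0.6.
Physical capital: 0.4 × 13 = 5.2 pp.
Employment: 0.6 × 1.4 = 0.84 pp.
Output growth = 2.1 + 6.04 = 8.14%.

Aggregate output growth was 8.14%.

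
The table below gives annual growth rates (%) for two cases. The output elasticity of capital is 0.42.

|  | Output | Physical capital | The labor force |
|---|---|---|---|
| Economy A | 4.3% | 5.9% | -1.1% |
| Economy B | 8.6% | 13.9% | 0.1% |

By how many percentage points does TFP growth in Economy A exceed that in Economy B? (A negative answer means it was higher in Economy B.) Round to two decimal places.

Labor's share = 1 − 0.42 = 0.58.
Economy A: TFP = 4.3 − 2.478 + 0.638 = 2.46%.
Economy B: TFP = 8.6 − 5.838 − 0.058 = 2.704%.
Difference = 2.46 − (2.704) = -0.244 pp.

-0.24 percentage points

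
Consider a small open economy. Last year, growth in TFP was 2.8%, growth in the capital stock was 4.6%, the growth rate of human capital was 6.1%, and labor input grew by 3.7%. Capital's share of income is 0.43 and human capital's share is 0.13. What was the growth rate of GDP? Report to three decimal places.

7.199%

Labor's share = 1 − 0.43 − 0.13 = 0.44.
The capital stock: 0.43 × 4.6 = 1.978 pp.
Human capital: 0.13 × 6.1 = 0.793 pp.
Labor input: 0.44 × 3.7 = 1.628 pp.
Output growth = 2.8 + 4.399 = 7.199%.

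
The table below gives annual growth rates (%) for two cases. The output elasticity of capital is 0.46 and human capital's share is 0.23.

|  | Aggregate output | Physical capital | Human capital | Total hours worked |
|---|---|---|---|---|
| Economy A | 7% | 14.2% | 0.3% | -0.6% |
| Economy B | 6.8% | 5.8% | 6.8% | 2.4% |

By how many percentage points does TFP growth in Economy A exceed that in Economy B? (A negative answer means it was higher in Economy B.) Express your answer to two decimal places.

Labor's share = 1 − 0.46 − 0.23 = 0.31.
Economy A: TFP = 7 − 6.532 − 0.069 + 0.186 = 0.585%.
Economy B: TFP = 6.8 − 2.668 − 1.564 − 0.744 = 1.824%.
Difference = 0.585 − (1.824) = -1.239 pp.

-1.24 percentage points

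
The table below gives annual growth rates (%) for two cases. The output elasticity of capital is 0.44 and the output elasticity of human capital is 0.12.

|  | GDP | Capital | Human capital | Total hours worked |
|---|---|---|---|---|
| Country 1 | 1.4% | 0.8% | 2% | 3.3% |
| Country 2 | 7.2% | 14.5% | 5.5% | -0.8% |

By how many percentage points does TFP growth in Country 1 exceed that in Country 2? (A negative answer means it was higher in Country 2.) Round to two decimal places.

Labor's share = 1 − 0.44 − 0.12 = 0.44.
Country 1: TFP = 1.4 − 0.352 − 0.24 − 1.452 = -0.644%.
Country 2: TFP = 7.2 − 6.38 − 0.66 + 0.352 = 0.512%.
Difference = -0.644 − (0.512) = -1.156 pp.

-1.16 percentage points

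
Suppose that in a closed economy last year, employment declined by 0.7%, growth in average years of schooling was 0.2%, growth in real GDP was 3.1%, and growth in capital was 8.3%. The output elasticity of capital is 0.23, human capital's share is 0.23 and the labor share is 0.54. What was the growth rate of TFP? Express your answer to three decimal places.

Labor's share = 1 − 0.23 − 0.23 = 0.54.
Capital: 0.23 × 8.3 = 1.909 pp.
Average years of schooling: 0.23 × 0.2 = 0.046 pp.
Employment: 0.54 × (-0.7) = -0.378 pp.
TFP growth = 3.1 − 1.577 = 1.523%.

1.523%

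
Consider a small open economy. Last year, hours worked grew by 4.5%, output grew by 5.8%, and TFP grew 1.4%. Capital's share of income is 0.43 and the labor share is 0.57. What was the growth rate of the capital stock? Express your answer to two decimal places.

4.27%

Labor's share = 1 − 0.43 = 0.57.
gY = gA + 0.57×4.5 + 0.43×g.
0.43×g = 5.8 − 1.4 − 2.565 = 1.835.
g = 1.835 / 0.43 = 4.2674%.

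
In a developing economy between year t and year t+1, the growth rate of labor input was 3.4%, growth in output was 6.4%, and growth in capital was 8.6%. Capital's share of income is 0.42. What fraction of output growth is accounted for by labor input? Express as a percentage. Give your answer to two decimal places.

Labor's share = 1 − 0.42 = 0.58.
Labor input contributed 0.58 × 3.4 = 1.972 pp.
Share of growth = 1.972 / 6.4 × 100 = 30.8125%.

30.81%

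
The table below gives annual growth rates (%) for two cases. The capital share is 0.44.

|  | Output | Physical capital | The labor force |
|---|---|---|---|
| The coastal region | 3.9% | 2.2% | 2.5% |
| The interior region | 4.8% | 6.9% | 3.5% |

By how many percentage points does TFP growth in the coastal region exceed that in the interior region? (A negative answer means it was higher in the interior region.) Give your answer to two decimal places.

1.73 percentage points

Labor's share = 1 − 0.44 = 0.56.
The coastal region: TFP = 3.9 − 0.968 − 1.4 = 1.532%.
The interior region: TFP = 4.8 − 3.036 − 1.96 = -0.196%.
Difference = 1.532 − (-0.196) = 1.728 pp.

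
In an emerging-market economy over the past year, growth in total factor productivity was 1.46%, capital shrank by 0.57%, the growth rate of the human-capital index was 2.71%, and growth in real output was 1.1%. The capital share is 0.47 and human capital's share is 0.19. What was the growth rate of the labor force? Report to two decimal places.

-1.79%

Labor's share = 1 − 0.47 − 0.19 = 0.34.
gY = gA + 0.47×(-0.57) + 0.19×2.71 + 0.34×g.
0.34×g = 1.1 − 1.46 − 0.247 = -0.607.
g = -0.607 / 0.34 = -1.7853%.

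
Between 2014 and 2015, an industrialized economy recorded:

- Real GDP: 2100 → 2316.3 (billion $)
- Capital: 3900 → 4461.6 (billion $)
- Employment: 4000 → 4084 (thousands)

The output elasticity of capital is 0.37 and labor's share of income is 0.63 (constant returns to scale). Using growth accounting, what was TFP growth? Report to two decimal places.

Real GDP growth = (2316.3 − 2100) / 2100 = 10.3%.
Capital growth = (4461.6 − 3900) / 3900 = 14.4%.
Employment growth = (4084 − 4000) / 4000 = 2.1%.
Labor's share = 1 − 0.37 = 0.63.
Capital: 0.37 × 14.4 = 5.328 pp.
Employment: 0.63 × 2.1 = 1.323 pp.
TFP growth = 10.3 − 6.651 = 3.649%.

3.65%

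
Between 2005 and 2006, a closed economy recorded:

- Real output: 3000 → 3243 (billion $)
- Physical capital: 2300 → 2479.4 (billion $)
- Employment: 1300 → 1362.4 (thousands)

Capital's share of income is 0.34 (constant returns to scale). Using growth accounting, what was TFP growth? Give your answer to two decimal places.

Real output growth = (3243 − 3000) / 3000 = 8.1%.
Physical capital growth = (2479.4 − 2300) / 2300 = 7.8%.
Employment growth = (1362.4 − 1300) / 1300 = 4.8%.
Labor's share = 1 − 0.34 = 0.66.
Physical capital: 0.34 × 7.8 = 2.652 pp.
Employment: 0.66 × 4.8 = 3.168 pp.
TFP growth = 8.1 − 5.82 = 2.28%.

TFP grew 2.28%.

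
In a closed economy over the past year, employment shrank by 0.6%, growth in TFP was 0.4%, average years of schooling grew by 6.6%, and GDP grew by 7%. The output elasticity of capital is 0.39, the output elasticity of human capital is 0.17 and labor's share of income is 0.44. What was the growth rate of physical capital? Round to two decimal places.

Labor's share = 1 − 0.39 − 0.17 = 0.44.
gY = gA + 0.17×6.6 + 0.44×(-0.6) + 0.39×g.
0.39×g = 7 − 0.4 − 0.858 = 5.742.
g = 5.742 / 0.39 = 14.7231%.

14.72%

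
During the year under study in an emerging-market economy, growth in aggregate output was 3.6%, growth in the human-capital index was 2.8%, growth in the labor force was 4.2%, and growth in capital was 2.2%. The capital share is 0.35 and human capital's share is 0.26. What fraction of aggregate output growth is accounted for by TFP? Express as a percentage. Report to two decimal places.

TFP accounted for 12.89% of growth.

Labor's share = 1 − 0.35 − 0.26 = 0.39.
Capital: 0.35 × 2.2 = 0.77 pp.
The human-capital index: 0.26 × 2.8 = 0.728 pp.
The labor force: 0.39 × 4.2 = 1.638 pp.
TFP growth = 3.6 − 3.136 = 0.464%.
TFP share of growth = 0.464 / 3.6 × 100 = 12.8889%.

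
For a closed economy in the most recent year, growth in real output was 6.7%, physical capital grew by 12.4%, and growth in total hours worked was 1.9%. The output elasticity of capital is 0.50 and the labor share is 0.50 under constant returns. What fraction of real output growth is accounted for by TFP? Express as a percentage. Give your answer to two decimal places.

Labor's share = 1 − 0.5 = 0.5.
Physical capital: 0.5 × 12.4 = 6.2 pp.
Total hours worked: 0.5 × 1.9 = 0.95 pp.
TFP growth = 6.7 − 7.15 = -0.45%.
TFP share of growth = -0.45 / 6.7 × 100 = -6.7164%.

TFP accounted for -6.72% of growth.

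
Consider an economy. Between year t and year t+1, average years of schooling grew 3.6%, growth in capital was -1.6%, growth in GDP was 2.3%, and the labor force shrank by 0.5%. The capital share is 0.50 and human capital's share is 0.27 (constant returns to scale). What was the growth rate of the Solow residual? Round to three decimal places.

The Solow residual grew 2.243%.

Labor's share = 1 − 0.5 − 0.27 = 0.23.
Capital: 0.5 × (-1.6) = -0.8 pp.
Average years of schooling: 0.27 × 3.6 = 0.972 pp.
The labor force: 0.23 × (-0.5) = -0.115 pp.
TFP growth = 2.3 − 0.057 = 2.243%.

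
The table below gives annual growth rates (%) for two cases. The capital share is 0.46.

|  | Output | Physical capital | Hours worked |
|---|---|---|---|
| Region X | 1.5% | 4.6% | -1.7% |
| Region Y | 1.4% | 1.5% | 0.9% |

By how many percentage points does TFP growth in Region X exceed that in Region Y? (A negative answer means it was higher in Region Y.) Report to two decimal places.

0.08 percentage points

Labor's share = 1 − 0.46 = 0.54.
Region X: TFP = 1.5 − 2.116 + 0.918 = 0.302%.
Region Y: TFP = 1.4 − 0.69 − 0.486 = 0.224%.
Difference = 0.302 − (0.224) = 0.078 pp.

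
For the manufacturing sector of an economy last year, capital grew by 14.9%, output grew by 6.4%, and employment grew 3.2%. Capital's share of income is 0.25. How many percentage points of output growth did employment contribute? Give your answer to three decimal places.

Labor's share = 1 − 0.25 = 0.75.
Contribution = share × growth = 0.75 × 3.2 = 2.4 pp.

2.400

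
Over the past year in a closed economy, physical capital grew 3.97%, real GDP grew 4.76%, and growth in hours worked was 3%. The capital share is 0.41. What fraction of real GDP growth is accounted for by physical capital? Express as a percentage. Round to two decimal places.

34.20%

Physical capital contributed 0.41 × 3.97 = 1.6277 pp.
Share of growth = 1.6277 / 4.76 × 100 = 34.1954%.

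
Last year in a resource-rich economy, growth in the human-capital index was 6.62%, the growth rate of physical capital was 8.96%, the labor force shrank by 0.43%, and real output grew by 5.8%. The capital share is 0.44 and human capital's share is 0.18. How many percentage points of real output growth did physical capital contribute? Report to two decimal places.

3.94 percentage points

Contribution = share × growth = 0.44 × 8.96 = 3.9424 pp.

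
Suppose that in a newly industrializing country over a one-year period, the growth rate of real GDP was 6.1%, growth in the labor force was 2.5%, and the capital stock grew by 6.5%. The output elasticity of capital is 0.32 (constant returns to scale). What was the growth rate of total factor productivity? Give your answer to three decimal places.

Labor's share = 1 − 0.32 = 0.68.
The capital stock: 0.32 × 6.5 = 2.08 pp.
The labor force: 0.68 × 2.5 = 1.7 pp.
TFP growth = 6.1 − 3.78 = 2.32%.

Total factor productivity growth was 2.320%.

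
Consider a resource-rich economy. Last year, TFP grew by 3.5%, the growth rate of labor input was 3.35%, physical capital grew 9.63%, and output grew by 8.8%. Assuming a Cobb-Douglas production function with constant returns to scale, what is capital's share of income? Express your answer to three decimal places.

Capital's share of income is 0.311.

gY = gA + α·gK + (1−α)·gL, so gY − gA − gL = α(gK − gL).
8.8 − 3.5 − 3.35 = α × (9.63 − 3.35).
1.95 = 6.28 α, so α = 0.31051.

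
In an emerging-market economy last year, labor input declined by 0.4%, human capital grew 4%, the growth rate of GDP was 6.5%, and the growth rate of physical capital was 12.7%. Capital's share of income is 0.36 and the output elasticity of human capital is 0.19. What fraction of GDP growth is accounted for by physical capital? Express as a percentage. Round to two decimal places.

Physical capital accounted for 70.34% of growth.

Physical capital contributed 0.36 × 12.7 = 4.572 pp.
Share of growth = 4.572 / 6.5 × 100 = 70.3385%.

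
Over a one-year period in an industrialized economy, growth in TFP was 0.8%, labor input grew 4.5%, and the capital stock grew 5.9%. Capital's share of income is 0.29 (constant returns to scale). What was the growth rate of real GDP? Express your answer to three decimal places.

Labor's share = 1 − 0.29 = 0.71.
The capital stock: 0.29 × 5.9 = 1.711 pp.
Labor input: 0.71 × 4.5 = 3.195 pp.
Output growth = 0.8 + 4.906 = 5.706%.

5.706%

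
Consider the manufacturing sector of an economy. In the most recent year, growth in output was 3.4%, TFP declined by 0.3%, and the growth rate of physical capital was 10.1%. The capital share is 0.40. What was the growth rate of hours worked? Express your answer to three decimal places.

-0.567%

Labor's share = 1 − 0.4 = 0.6.
gY = gA + 0.4×10.1 + 0.6×g.
0.6×g = 3.4 + 0.3 − 4.04 = -0.34.
g = -0.34 / 0.6 = -0.56667%.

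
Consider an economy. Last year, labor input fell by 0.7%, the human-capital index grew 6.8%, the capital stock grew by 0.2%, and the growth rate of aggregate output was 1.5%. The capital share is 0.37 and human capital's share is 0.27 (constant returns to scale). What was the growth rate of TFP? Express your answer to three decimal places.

-0.158%

Labor's share = 1 − 0.37 − 0.27 = 0.36.
The capital stock: 0.37 × 0.2 = 0.074 pp.
The human-capital index: 0.27 × 6.8 = 1.836 pp.
Labor input: 0.36 × (-0.7) = -0.252 pp.
TFP growth = 1.5 − 1.658 = -0.158%.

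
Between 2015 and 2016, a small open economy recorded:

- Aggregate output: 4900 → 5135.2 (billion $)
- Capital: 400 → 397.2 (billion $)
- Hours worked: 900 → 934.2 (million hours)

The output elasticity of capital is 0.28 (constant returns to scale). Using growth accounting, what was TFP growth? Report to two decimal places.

Aggregate output growth = (5135.2 − 4900) / 4900 = 4.8%.
Capital growth = (397.2 − 400) / 400 = -0.7%.
Hours worked growth = (934.2 − 900) / 900 = 3.8%.
Labor's share = 1 − 0.28 = 0.72.
Capital: 0.28 × (-0.7) = -0.196 pp.
Hours worked: 0.72 × 3.8 = 2.736 pp.
TFP growth = 4.8 − 2.54 = 2.26%.

2.26%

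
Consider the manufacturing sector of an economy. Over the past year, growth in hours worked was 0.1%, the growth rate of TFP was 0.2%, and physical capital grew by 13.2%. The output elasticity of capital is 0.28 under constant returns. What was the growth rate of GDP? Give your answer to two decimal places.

3.97%

Labor's share = 1 − 0.28 = 0.72.
Physical capital: 0.28 × 13.2 = 3.696 pp.
Hours worked: 0.72 × 0.1 = 0.072 pp.
Output growth = 0.2 + 3.768 = 3.968%.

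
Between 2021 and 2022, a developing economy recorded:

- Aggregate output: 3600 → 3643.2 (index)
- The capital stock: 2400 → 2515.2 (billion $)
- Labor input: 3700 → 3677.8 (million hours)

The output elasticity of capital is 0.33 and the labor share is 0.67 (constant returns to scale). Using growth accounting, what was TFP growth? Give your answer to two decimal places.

Aggregate output growth = (3643.2 − 3600) / 3600 = 1.2%.
The capital stock growth = (2515.2 − 2400) / 2400 = 4.8%.
Labor input growth = (3677.8 − 3700) / 3700 = -0.6%.
Labor's share = 1 − 0.33 = 0.67.
The capital stock: 0.33 × 4.8 = 1.584 pp.
Labor input: 0.67 × (-0.6) = -0.402 pp.
TFP growth = 1.2 − 1.182 = 0.018%.

TFP grew 0.02%.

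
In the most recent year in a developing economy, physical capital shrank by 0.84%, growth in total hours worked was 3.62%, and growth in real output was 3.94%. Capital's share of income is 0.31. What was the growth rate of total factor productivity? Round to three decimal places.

1.703%

Labor's share = 1 − 0.31 = 0.69.
Physical capital: 0.31 × (-0.84) = -0.2604 pp.
Total hours worked: 0.69 × 3.62 = 2.4978 pp.
TFP growth = 3.94 − 2.2374 = 1.7026%.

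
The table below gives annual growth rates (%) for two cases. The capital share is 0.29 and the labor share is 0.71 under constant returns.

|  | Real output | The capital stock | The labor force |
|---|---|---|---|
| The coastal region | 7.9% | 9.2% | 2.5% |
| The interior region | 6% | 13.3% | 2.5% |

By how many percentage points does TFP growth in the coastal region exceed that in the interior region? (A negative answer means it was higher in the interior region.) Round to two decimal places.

3.09 percentage points

Labor's share = 1 − 0.29 = 0.71.
The coastal region: TFP = 7.9 − 2.668 − 1.775 = 3.457%.
The interior region: TFP = 6 − 3.857 − 1.775 = 0.368%.
Difference = 3.457 − (0.368) = 3.089 pp.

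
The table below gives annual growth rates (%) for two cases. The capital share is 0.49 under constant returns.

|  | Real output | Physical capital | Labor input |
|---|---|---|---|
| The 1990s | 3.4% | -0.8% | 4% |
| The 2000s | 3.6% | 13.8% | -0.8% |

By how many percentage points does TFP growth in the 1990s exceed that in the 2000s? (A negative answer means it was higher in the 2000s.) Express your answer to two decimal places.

Labor's share = 1 − 0.49 = 0.51.
The 1990s: TFP = 3.4 + 0.392 − 2.04 = 1.752%.
The 2000s: TFP = 3.6 − 6.762 + 0.408 = -2.754%.
Difference = 1.752 − (-2.754) = 4.506 pp.

4.51 percentage points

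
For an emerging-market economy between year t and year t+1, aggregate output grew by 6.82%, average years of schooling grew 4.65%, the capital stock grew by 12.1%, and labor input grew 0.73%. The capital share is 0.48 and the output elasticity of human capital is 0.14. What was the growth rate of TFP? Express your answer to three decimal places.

0.084%

Labor's share = 1 − 0.48 − 0.14 = 0.38.
The capital stock: 0.48 × 12.1 = 5.808 pp.
Average years of schooling: 0.14 × 4.65 = 0.651 pp.
Labor input: 0.38 × 0.73 = 0.2774 pp.
TFP growth = 6.82 − 6.7364 = 0.0836%.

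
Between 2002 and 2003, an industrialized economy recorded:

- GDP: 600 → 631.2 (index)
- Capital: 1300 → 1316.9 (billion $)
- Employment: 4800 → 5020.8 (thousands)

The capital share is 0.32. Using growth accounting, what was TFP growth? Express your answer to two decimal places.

GDP growth = (631.2 − 600) / 600 = 5.2%.
Capital growth = (1316.9 − 1300) / 1300 = 1.3%.
Employment growth = (5020.8 − 4800) / 4800 = 4.6%.
Labor's share = 1 − 0.32 = 0.68.
Capital: 0.32 × 1.3 = 0.416 pp.
Employment: 0.68 × 4.6 = 3.128 pp.
TFP growth = 5.2 − 3.544 = 1.656%.

1.66%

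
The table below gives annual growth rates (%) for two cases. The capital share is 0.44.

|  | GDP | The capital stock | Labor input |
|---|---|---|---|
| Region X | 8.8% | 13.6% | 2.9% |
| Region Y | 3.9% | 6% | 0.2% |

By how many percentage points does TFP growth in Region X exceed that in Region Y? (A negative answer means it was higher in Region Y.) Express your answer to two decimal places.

0.04 percentage points

Labor's share = 1 − 0.44 = 0.56.
Region X: TFP = 8.8 − 5.984 − 1.624 = 1.192%.
Region Y: TFP = 3.9 − 2.64 − 0.112 = 1.148%.
Difference = 1.192 − (1.148) = 0.044 pp.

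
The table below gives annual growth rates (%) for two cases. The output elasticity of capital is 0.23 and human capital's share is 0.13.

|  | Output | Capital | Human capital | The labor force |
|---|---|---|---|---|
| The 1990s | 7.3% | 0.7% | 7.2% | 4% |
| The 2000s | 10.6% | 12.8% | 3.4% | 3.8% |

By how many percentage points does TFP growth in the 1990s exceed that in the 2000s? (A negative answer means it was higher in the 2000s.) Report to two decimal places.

-1.14 percentage points

Labor's share = 1 − 0.23 − 0.13 = 0.64.
The 1990s: TFP = 7.3 − 0.161 − 0.936 − 2.56 = 3.643%.
The 2000s: TFP = 10.6 − 2.944 − 0.442 − 2.432 = 4.782%.
Difference = 3.643 − (4.782) = -1.139 pp.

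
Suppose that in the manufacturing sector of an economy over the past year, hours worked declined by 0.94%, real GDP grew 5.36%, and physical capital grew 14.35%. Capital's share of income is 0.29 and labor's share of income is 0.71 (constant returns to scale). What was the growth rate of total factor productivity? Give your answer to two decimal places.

Labor's share = 1 − 0.29 = 0.71.
Physical capital: 0.29 × 14.35 = 4.1615 pp.
Hours worked: 0.71 × (-0.94) = -0.6674 pp.
TFP growth = 5.36 − 3.4941 = 1.8659%.

1.87%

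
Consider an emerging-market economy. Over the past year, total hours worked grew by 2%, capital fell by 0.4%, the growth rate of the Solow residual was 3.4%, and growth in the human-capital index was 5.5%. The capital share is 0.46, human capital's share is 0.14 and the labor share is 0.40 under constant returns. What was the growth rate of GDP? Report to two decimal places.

4.79%

Labor's share = 1 − 0.46 − 0.14 = 0.4.
Capital: 0.46 × (-0.4) = -0.184 pp.
The human-capital index: 0.14 × 5.5 = 0.77 pp.
Total hours worked: 0.4 × 2 = 0.8 pp.
Output growth = 3.4 + 1.386 = 4.786%.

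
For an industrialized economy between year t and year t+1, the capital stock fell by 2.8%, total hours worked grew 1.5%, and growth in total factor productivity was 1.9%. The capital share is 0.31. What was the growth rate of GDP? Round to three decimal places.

GDP growth was 2.067%.

Labor's share = 1 − 0.31 = 0.69.
The capital stock: 0.31 × (-2.8) = -0.868 pp.
Total hours worked: 0.69 × 1.5 = 1.035 pp.
Output growth = 1.9 + 0.167 = 2.067%.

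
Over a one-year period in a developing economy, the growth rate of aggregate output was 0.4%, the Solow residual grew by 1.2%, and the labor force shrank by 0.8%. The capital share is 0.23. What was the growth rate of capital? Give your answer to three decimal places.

Labor's share = 1 − 0.23 = 0.77.
gY = gA + 0.77×(-0.8) + 0.23×g.
0.23×g = 0.4 − 1.2 + 0.616 = -0.184.
g = -0.184 / 0.23 = -0.8%.

-0.800%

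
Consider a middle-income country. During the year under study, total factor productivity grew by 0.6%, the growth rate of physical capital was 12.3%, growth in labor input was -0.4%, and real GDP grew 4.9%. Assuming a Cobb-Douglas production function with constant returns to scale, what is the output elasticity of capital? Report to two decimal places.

gY = gA + α·gK + (1−α)·gL, so gY − gA − gL = α(gK − gL).
4.9 − 0.6 + 0.4 = α × (12.3 − (-0.4)).
4.7 = 12.7 α, so α = 0.3701.

α = 0.37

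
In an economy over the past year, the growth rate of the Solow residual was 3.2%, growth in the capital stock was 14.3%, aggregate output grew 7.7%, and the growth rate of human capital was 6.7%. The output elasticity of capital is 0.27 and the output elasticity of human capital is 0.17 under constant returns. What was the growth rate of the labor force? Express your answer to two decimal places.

-0.89%

Labor's share = 1 − 0.27 − 0.17 = 0.56.
gY = gA + 0.27×14.3 + 0.17×6.7 + 0.56×g.
0.56×g = 7.7 − 3.2 − 5 = -0.5.
g = -0.5 / 0.56 = -0.8929%.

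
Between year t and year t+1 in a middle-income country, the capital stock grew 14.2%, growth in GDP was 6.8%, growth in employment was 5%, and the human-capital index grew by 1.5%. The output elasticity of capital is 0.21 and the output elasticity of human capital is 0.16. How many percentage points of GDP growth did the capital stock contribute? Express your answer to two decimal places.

2.98 pp

Contribution = share × growth = 0.21 × 14.2 = 2.982 pp.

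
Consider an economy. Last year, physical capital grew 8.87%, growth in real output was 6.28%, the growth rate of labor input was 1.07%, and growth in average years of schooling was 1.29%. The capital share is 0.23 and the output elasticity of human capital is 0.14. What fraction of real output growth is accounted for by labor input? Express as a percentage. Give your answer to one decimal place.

Labor input accounted for 10.7% of growth.

Labor's share = 1 − 0.23 − 0.14 = 0.63.
Labor input contributed 0.63 × 1.07 = 0.6741 pp.
Share of growth = 0.6741 / 6.28 × 100 = 10.734%.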